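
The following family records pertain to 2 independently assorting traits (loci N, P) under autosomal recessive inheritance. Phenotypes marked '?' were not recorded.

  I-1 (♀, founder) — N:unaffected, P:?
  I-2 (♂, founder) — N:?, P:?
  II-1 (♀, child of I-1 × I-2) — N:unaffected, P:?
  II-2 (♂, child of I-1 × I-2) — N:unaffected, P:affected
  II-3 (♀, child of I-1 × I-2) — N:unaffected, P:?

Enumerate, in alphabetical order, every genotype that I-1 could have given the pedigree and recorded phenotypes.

N/I-1 un ·: NN|Nn
N/I-2 ? ·: NN|Nn|nn
N/II-1 un I-1×I-2: NN|Nn
N/II-2 un I-1×I-2: NN|Nn
N/II-3 un I-1×I-2: NN|Nn
⇒ N over [I-1,I-2,II-1,II-2,II-3]: 27 consistent
P/I-1 ? ·: Pp|pp
P/I-2 ? ·: Pp|pp
P/II-1 ? I-1×I-2: PP|Pp|pp
P/II-2 aff I-1×I-2: pp
P/II-3 ? I-1×I-2: PP|Pp|pp
⇒ P over [I-1,I-2,II-1,II-2,II-3]: 18 consistent

I-1 ∈ {NN Pp, NN pp, Nn Pp, Nn pp}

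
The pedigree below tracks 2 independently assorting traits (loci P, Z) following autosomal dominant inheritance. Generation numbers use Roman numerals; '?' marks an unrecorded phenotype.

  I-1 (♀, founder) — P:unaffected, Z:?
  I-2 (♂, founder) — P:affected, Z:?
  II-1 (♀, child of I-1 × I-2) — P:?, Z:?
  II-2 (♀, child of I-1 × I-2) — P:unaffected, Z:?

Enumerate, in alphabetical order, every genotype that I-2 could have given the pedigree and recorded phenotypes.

I-2 ∈ {Pp ZZ, Pp Zz, Pp zz}

P/I-1 un ·: pp
P/I-2 aff ·: Pp
P/II-1 ? I-1×I-2: pp|Pp
P/II-2 un I-1×I-2: pp
⇒ P over [I-1,I-2,II-1,II-2]: 2 consistent
Z/I-1 ? ·: zz|Zz|ZZ
Z/I-2 ? ·: zz|Zz|ZZ
Z/II-1 ? I-1×I-2: zz|Zz|ZZ
Z/II-2 ? I-1×I-2: zz|Zz|ZZ
⇒ Z over [I-1,I-2,II-1,II-2]: 29 consistent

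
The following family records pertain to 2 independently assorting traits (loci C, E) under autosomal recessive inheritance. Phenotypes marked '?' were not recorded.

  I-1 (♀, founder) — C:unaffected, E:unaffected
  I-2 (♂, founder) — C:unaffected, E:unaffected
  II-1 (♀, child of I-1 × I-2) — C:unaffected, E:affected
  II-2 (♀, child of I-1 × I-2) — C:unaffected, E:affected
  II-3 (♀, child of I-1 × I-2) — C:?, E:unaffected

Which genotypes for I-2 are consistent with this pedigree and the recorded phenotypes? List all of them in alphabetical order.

C/I-1 un ·: CC|Cc
C/I-2 un ·: CC|Cc
C/II-1 un I-1×I-2: CC|Cc
C/II-2 un I-1×I-2: CC|Cc
C/II-3 ? I-1×I-2: CC|Cc|cc
⇒ C over [I-1,I-2,II-1,II-2,II-3]: 29 consistent
E/I-1 un ·: Ee
E/I-2 un ·: Ee
E/II-1 aff I-1×I-2: ee
E/II-2 aff I-1×I-2: ee
E/II-3 un I-1×I-2: EE|Ee
⇒ E over [I-1,I-2,II-1,II-2,II-3]: 2 consistent

I-2 ∈ {CC Ee, Cc Ee}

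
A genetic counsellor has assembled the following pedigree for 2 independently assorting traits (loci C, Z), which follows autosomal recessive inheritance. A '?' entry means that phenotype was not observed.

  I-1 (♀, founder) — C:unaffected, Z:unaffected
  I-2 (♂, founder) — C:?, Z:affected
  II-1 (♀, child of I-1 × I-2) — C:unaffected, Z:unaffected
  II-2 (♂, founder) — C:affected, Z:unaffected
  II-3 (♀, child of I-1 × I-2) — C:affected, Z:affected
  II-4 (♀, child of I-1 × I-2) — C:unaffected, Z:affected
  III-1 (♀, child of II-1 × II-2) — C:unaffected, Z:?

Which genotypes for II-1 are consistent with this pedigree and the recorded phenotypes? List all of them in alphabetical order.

C/I-1 un ·: Cc
C/I-2 ? ·: Cc|cc
C/II-1 un I-1×I-2: CC|Cc
C/II-2 aff ·: cc
C/II-3 aff I-1×I-2: cc
C/II-4 un I-1×I-2: CC|Cc
C/III-1 un II-1×II-2: Cc
⇒ C over [I-1,I-2,II-1,II-2,II-3,II-4,III-1]: 5 consistent
Z/I-1 un ·: Zz
Z/I-2 aff ·: zz
Z/II-1 un I-1×I-2: Zz
Z/II-2 un ·: ZZ|Zz
Z/II-3 aff I-1×I-2: zz
Z/II-4 aff I-1×I-2: zz
Z/III-1 ? II-1×II-2: ZZ|Zz|zz
⇒ Z over [I-1,I-2,II-1,II-2,II-3,II-4,III-1]: 5 consistent

II-1 ∈ {CC Zz, Cc Zz}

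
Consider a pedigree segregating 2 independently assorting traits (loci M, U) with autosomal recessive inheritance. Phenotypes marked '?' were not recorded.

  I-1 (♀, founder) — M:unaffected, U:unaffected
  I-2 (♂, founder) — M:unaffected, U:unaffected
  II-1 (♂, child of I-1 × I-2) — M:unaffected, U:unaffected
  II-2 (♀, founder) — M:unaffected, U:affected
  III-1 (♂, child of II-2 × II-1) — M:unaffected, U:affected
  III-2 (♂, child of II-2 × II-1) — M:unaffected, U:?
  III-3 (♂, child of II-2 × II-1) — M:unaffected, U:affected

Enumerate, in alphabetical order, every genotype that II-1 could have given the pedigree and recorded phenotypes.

II-1 ∈ {MM Uu, Mm Uu}

M/I-1 un ·: MM|Mm
M/I-2 un ·: MM|Mm
M/II-1 un I-1×I-2: MM|Mm
M/II-2 un ·: MM|Mm
M/III-1 un II-2×II-1: MM|Mm
M/III-2 un II-2×II-1: MM|Mm
M/III-3 un II-2×II-1: MM|Mm
⇒ M over [I-1,I-2,II-1,II-2,III-1,III-2,III-3]: 84 consistent
U/I-1 un ·: UU|Uu
U/I-2 un ·: UU|Uu
U/II-1 un I-1×I-2: Uu
U/II-2 aff ·: uu
U/III-1 aff II-2×II-1: uu
U/III-2 ? II-2×II-1: Uu|uu
U/III-3 aff II-2×II-1: uu
⇒ U over [I-1,I-2,II-1,II-2,III-1,III-2,III-3]: 6 consistent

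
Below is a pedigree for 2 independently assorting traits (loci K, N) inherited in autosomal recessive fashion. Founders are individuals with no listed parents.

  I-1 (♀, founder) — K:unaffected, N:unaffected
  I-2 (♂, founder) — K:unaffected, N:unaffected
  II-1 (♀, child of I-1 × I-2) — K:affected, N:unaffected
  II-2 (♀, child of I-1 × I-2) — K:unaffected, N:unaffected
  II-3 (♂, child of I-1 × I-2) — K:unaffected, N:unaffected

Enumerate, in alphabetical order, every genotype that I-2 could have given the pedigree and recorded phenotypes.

I-2 ∈ {Kk NN, Kk Nn}

K/I-1 un ·: Kk
K/I-2 un ·: Kk
K/II-1 aff I-1×I-2: kk
K/II-2 un I-1×I-2: KK|Kk
K/II-3 un I-1×I-2: KK|Kk
⇒ K over [I-1,I-2,II-1,II-2,II-3]: 4 consistent
N/I-1 un ·: NN|Nn
N/I-2 un ·: NN|Nn
N/II-1 un I-1×I-2: NN|Nn
N/II-2 un I-1×I-2: NN|Nn
N/II-3 un I-1×I-2: NN|Nn
⇒ N over [I-1,I-2,II-1,II-2,II-3]: 25 consistent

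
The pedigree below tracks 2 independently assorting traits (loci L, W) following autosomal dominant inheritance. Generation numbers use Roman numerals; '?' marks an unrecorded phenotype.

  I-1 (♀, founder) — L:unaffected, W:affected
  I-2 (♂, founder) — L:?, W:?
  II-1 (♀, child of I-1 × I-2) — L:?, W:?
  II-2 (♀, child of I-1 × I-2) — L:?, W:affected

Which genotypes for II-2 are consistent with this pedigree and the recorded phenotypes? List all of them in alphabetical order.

II-2 ∈ {Ll WW, Ll Ww, ll WW, ll Ww}

L/I-1 un ·: ll
L/I-2 ? ·: ll|Ll|LL
L/II-1 ? I-1×I-2: ll|Ll
L/II-2 ? I-1×I-2: ll|Ll
⇒ L over [I-1,I-2,II-1,II-2]: 6 consistent
W/I-1 aff ·: Ww|WW
W/I-2 ? ·: ww|Ww|WW
W/II-1 ? I-1×I-2: ww|Ww|WW
W/II-2 aff I-1×I-2: Ww|WW
⇒ W over [I-1,I-2,II-1,II-2]: 18 consistent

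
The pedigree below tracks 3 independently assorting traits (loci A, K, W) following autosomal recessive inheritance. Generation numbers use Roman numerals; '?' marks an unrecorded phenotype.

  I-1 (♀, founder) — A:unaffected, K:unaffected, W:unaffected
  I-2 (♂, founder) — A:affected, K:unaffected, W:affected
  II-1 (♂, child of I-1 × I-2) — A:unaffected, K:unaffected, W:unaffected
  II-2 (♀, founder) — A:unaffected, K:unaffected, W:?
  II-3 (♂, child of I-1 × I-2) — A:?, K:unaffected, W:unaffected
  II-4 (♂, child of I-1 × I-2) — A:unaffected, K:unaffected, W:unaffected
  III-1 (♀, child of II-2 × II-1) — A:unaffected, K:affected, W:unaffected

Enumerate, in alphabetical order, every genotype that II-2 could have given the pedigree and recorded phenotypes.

II-2 ∈ {AA Kk WW, AA Kk Ww, AA Kk ww, Aa Kk WW, Aa Kk Ww, Aa Kk ww}

A/I-1 un ·: AA|Aa
A/I-2 aff ·: aa
A/II-1 un I-1×I-2: Aa
A/II-2 un ·: AA|Aa
A/II-3 ? I-1×I-2: Aa|aa
A/II-4 un I-1×I-2: Aa
A/III-1 un II-2×II-1: AA|Aa
⇒ A over [I-1,I-2,II-1,II-2,II-3,II-4,III-1]: 12 consistent
K/I-1 un ·: KK|Kk
K/I-2 un ·: KK|Kk
K/II-1 un I-1×I-2: Kk
K/II-2 un ·: Kk
K/II-3 un I-1×I-2: KK|Kk
K/II-4 un I-1×I-2: KK|Kk
K/III-1 aff II-2×II-1: kk
⇒ K over [I-1,I-2,II-1,II-2,II-3,II-4,III-1]: 12 consistent
W/I-1 un ·: WW|Ww
W/I-2 aff ·: ww
W/II-1 un I-1×I-2: Ww
W/II-2 ? ·: WW|Ww|ww
W/II-3 un I-1×I-2: Ww
W/II-4 un I-1×I-2: Ww
W/III-1 un II-2×II-1: WW|Ww
⇒ W over [I-1,I-2,II-1,II-2,II-3,II-4,III-1]: 10 consistent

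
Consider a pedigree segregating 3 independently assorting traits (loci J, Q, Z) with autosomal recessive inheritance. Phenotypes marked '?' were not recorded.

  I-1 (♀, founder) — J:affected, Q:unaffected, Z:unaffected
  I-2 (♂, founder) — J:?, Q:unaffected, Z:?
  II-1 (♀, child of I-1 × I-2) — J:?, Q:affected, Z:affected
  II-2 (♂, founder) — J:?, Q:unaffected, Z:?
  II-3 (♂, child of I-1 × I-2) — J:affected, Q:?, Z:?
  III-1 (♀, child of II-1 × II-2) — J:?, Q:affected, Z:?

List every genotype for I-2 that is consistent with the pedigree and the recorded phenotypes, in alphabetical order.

I-2 ∈ {Jj Qq Zz, Jj Qq zz, jj Qq Zz, jj Qq zz}

J/I-1 aff ·: jj
J/I-2 ? ·: Jj|jj
J/II-1 ? I-1×I-2: Jj|jj
J/II-2 ? ·: JJ|Jj|jj
J/II-3 aff I-1×I-2: jj
J/III-1 ? II-1×II-2: JJ|Jj|jj
⇒ J over [I-1,I-2,II-1,II-2,II-3,III-1]: 15 consistent
Q/I-1 un ·: Qq
Q/I-2 un ·: Qq
Q/II-1 aff I-1×I-2: qq
Q/II-2 un ·: Qq
Q/II-3 ? I-1×I-2: QQ|Qq|qq
Q/III-1 aff II-1×II-2: qq
⇒ Q over [I-1,I-2,II-1,II-2,II-3,III-1]: 3 consistent
Z/I-1 un ·: Zz
Z/I-2 ? ·: Zz|zz
Z/II-1 aff I-1×I-2: zz
Z/II-2 ? ·: ZZ|Zz|zz
Z/II-3 ? I-1×I-2: ZZ|Zz|zz
Z/III-1 ? II-1×II-2: Zz|zz
⇒ Z over [I-1,I-2,II-1,II-2,II-3,III-1]: 20 consistent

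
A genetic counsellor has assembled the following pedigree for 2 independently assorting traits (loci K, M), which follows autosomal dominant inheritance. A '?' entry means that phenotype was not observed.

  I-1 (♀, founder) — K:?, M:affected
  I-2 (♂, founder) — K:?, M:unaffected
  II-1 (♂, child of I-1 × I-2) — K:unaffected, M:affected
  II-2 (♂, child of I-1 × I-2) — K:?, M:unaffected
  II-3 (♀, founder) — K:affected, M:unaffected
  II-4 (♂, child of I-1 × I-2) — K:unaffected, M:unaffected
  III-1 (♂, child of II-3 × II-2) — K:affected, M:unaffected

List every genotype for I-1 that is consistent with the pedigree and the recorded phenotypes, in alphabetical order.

K/I-1 ? ·: kk|Kk
K/I-2 ? ·: kk|Kk
K/II-1 un I-1×I-2: kk
K/II-2 ? I-1×I-2: kk|Kk|KK
K/II-3 aff ·: Kk|KK
K/II-4 un I-1×I-2: kk
K/III-1 aff II-3×II-2: Kk|KK
⇒ K over [I-1,I-2,II-1,II-2,II-3,II-4,III-1]: 23 consistent
M/I-1 aff ·: Mm
M/I-2 un ·: mm
M/II-1 aff I-1×I-2: Mm
M/II-2 un I-1×I-2: mm
M/II-3 un ·: mm
M/II-4 un I-1×I-2: mm
M/III-1 un II-3×II-2: mm
⇒ M over [I-1,I-2,II-1,II-2,II-3,II-4,III-1]: 1 consistent

I-1 ∈ {Kk Mm, kk Mm}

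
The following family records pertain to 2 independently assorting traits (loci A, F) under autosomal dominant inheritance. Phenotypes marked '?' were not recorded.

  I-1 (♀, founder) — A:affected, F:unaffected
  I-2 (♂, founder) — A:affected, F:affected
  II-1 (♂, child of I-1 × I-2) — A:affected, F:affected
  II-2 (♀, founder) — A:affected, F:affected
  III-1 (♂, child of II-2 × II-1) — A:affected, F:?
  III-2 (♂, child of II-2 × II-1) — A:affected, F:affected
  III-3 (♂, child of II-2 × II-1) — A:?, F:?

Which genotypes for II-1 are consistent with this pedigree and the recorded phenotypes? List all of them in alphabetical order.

II-1 ∈ {AA Ff, Aa Ff}

A/I-1 aff ·: Aa|AA
A/I-2 aff ·: Aa|AA
A/II-1 aff I-1×I-2: Aa|AA
A/II-2 aff ·: Aa|AA
A/III-1 aff II-2×II-1: Aa|AA
A/III-2 aff II-2×II-1: Aa|AA
A/III-3 ? II-2×II-1: aa|Aa|AA
⇒ A over [I-1,I-2,II-1,II-2,III-1,III-2,III-3]: 96 consistent
F/I-1 un ·: ff
F/I-2 aff ·: Ff|FF
F/II-1 aff I-1×I-2: Ff
F/II-2 aff ·: Ff|FF
F/III-1 ? II-2×II-1: ff|Ff|FF
F/III-2 aff II-2×II-1: Ff|FF
F/III-3 ? II-2×II-1: ff|Ff|FF
⇒ F over [I-1,I-2,II-1,II-2,III-1,III-2,III-3]: 52 consistent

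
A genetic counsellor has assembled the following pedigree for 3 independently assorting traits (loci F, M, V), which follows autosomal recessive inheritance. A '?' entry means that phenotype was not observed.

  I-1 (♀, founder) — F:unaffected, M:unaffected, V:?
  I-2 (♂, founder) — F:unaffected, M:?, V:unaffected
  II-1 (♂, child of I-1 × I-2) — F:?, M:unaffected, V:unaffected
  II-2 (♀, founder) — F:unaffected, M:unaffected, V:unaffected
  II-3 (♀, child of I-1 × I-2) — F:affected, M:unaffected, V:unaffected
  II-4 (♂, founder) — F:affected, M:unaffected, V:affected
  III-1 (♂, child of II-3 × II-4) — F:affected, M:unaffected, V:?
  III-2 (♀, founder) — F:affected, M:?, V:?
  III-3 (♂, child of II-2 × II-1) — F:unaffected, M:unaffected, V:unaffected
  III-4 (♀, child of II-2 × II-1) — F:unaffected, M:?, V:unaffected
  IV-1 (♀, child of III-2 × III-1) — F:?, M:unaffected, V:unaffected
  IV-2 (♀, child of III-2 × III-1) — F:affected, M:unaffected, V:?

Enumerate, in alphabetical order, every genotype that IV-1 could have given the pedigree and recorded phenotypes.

IV-1 ∈ {ff MM VV, ff MM Vv, ff Mm VV, ff Mm Vv}

F/I-1 un ·: Ff
F/I-2 un ·: Ff
F/II-1 ? I-1×I-2: FF|Ff|ff
F/II-2 un ·: FF|Ff
F/II-3 aff I-1×I-2: ff
F/II-4 aff ·: ff
F/III-1 aff II-3×II-4: ff
F/III-2 aff ·: ff
F/III-3 un II-2×II-1: FF|Ff
F/III-4 un II-2×II-1: FF|Ff
F/IV-1 ? III-2×III-1: ff
F/IV-2 aff III-2×III-1: ff
⇒ F over [I-1,I-2,II-1,II-2,II-3,II-4,III-1,III-2,III-3,III-4,IV-1,IV-2]: 15 consistent
M/I-1 un ·: MM|Mm
M/I-2 ? ·: MM|Mm|mm
M/II-1 un I-1×I-2: MM|Mm
M/II-2 un ·: MM|Mm
M/II-3 un I-1×I-2: MM|Mm
M/II-4 un ·: MM|Mm
M/III-1 un II-3×II-4: MM|Mm
M/III-2 ? ·: MM|Mm|mm
M/III-3 un II-2×II-1: MM|Mm
M/III-4 ? II-2×II-1: MM|Mm|mm
M/IV-1 un III-2×III-1: MM|Mm
M/IV-2 un III-2×III-1: MM|Mm
⇒ M over [I-1,I-2,II-1,II-2,II-3,II-4,III-1,III-2,III-3,III-4,IV-1,IV-2]: 3000 consistent
V/I-1 ? ·: VV|Vv|vv
V/I-2 un ·: VV|Vv
V/II-1 un I-1×I-2: VV|Vv
V/II-2 un ·: VV|Vv
V/II-3 un I-1×I-2: VV|Vv
V/II-4 aff ·: vv
V/III-1 ? II-3×II-4: Vv|vv
V/III-2 ? ·: VV|Vv|vv
V/III-3 un II-2×II-1: VV|Vv
V/III-4 un II-2×II-1: VV|Vv
V/IV-1 un III-2×III-1: VV|Vv
V/IV-2 ? III-2×III-1: VV|Vv|vv
⇒ V over [I-1,I-2,II-1,II-2,II-3,II-4,III-1,III-2,III-3,III-4,IV-1,IV-2]: 1353 consistent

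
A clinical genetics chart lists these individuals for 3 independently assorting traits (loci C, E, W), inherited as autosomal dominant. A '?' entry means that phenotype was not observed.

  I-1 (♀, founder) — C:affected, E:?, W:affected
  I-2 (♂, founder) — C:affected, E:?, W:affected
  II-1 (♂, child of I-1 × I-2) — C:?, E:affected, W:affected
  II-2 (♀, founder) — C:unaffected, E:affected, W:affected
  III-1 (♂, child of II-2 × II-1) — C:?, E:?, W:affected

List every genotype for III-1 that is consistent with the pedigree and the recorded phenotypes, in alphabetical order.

C/I-1 aff ·: Cc|CC
C/I-2 aff ·: Cc|CC
C/II-1 ? I-1×I-2: cc|Cc|CC
C/II-2 un ·: cc
C/III-1 ? II-2×II-1: cc|Cc
⇒ C over [I-1,I-2,II-1,II-2,III-1]: 11 consistent
E/I-1 ? ·: ee|Ee|EE
E/I-2 ? ·: ee|Ee|EE
E/II-1 aff I-1×I-2: Ee|EE
E/II-2 aff ·: Ee|EE
E/III-1 ? II-2×II-1: ee|Ee|EE
⇒ E over [I-1,I-2,II-1,II-2,III-1]: 47 consistent
W/I-1 aff ·: Ww|WW
W/I-2 aff ·: Ww|WW
W/II-1 aff I-1×I-2: Ww|WW
W/II-2 aff ·: Ww|WW
W/III-1 aff II-2×II-1: Ww|WW
⇒ W over [I-1,I-2,II-1,II-2,III-1]: 24 consistent

III-1 ∈ {Cc EE WW, Cc EE Ww, Cc Ee WW, Cc Ee Ww, Cc ee WW, Cc ee Ww, cc EE WW, cc EE Ww, cc Ee WW, cc Ee Ww, cc ee WW, cc ee Ww}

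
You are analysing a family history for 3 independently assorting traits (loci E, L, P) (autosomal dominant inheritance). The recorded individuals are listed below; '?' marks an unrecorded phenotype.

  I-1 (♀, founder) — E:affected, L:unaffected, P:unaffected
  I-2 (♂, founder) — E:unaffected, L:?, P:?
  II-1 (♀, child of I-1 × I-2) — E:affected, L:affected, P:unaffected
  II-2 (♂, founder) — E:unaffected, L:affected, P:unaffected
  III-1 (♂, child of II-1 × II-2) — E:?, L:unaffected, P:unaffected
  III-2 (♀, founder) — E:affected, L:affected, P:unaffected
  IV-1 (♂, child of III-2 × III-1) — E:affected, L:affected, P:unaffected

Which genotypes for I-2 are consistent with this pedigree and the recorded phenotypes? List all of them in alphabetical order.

I-2 ∈ {ee LL Pp, ee LL pp, ee Ll Pp, ee Ll pp}

E/I-1 aff ·: Ee|EE
E/I-2 un ·: ee
E/II-1 aff I-1×I-2: Ee
E/II-2 un ·: ee
E/III-1 ? II-1×II-2: ee|Ee
E/III-2 aff ·: Ee|EE
E/IV-1 aff III-2×III-1: Ee|EE
⇒ E over [I-1,I-2,II-1,II-2,III-1,III-2,IV-1]: 12 consistent
L/I-1 un ·: ll
L/I-2 ? ·: Ll|LL
L/II-1 aff I-1×I-2: Ll
L/II-2 aff ·: Ll
L/III-1 un II-1×II-2: ll
L/III-2 aff ·: Ll|LL
L/IV-1 aff III-2×III-1: Ll
⇒ L over [I-1,I-2,II-1,II-2,III-1,III-2,IV-1]: 4 consistent
P/I-1 un ·: pp
P/I-2 ? ·: pp|Pp
P/II-1 un I-1×I-2: pp
P/II-2 un ·: pp
P/III-1 un II-1×II-2: pp
P/III-2 un ·: pp
P/IV-1 un III-2×III-1: pp
⇒ P over [I-1,I-2,II-1,II-2,III-1,III-2,IV-1]: 2 consistent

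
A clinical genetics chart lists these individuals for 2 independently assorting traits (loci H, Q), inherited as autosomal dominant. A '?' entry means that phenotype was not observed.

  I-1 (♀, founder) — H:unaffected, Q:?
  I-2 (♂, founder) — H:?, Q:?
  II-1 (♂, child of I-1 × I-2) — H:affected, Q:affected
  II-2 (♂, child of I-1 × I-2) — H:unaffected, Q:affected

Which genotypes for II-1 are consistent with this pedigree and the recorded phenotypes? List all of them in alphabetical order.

II-1 ∈ {Hh QQ, Hh Qq}

H/I-1 un ·: hh
H/I-2 ? ·: Hh
H/II-1 aff I-1×I-2: Hh
H/II-2 un I-1×I-2: hh
⇒ H over [I-1,I-2,II-1,II-2]: 1 consistent
Q/I-1 ? ·: qq|Qq|QQ
Q/I-2 ? ·: qq|Qq|QQ
Q/II-1 aff I-1×I-2: Qq|QQ
Q/II-2 aff I-1×I-2: Qq|QQ
⇒ Q over [I-1,I-2,II-1,II-2]: 17 consistent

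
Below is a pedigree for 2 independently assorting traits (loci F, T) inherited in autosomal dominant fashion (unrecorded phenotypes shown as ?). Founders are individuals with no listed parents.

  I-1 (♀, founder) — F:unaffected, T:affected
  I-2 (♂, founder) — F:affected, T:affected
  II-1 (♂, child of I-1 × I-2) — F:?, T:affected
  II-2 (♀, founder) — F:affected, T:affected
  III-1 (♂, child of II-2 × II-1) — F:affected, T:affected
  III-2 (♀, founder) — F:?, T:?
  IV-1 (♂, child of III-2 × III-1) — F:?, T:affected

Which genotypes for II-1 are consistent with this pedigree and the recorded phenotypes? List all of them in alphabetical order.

II-1 ∈ {Ff TT, Ff Tt, ff TT, ff Tt}

F/I-1 un ·: ff
F/I-2 aff ·: Ff|FF
F/II-1 ? I-1×I-2: ff|Ff
F/II-2 aff ·: Ff|FF
F/III-1 aff II-2×II-1: Ff|FF
F/III-2 ? ·: ff|Ff|FF
F/IV-1 ? III-2×III-1: ff|Ff|FF
⇒ F over [I-1,I-2,II-1,II-2,III-1,III-2,IV-1]: 58 consistent
T/I-1 aff ·: Tt|TT
T/I-2 aff ·: Tt|TT
T/II-1 aff I-1×I-2: Tt|TT
T/II-2 aff ·: Tt|TT
T/III-1 aff II-2×II-1: Tt|TT
T/III-2 ? ·: tt|Tt|TT
T/IV-1 aff III-2×III-1: Tt|TT
⇒ T over [I-1,I-2,II-1,II-2,III-1,III-2,IV-1]: 106 consistent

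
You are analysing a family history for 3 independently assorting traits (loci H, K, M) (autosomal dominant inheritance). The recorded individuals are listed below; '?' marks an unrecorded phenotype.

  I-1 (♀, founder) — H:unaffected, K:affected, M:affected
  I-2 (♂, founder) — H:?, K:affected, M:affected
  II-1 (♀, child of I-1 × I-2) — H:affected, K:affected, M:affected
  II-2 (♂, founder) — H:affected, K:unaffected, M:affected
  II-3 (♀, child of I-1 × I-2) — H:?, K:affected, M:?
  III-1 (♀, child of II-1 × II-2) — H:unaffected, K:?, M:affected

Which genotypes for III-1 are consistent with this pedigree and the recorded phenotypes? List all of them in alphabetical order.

III-1 ∈ {hh Kk MM, hh Kk Mm, hh kk MM, hh kk Mm}

H/I-1 un ·: hh
H/I-2 ? ·: Hh|HH
H/II-1 aff I-1×I-2: Hh
H/II-2 aff ·: Hh
H/II-3 ? I-1×I-2: hh|Hh
H/III-1 un II-1×II-2: hh
⇒ H over [I-1,I-2,II-1,II-2,II-3,III-1]: 3 consistent
K/I-1 aff ·: Kk|KK
K/I-2 aff ·: Kk|KK
K/II-1 aff I-1×I-2: Kk|KK
K/II-2 un ·: kk
K/II-3 aff I-1×I-2: Kk|KK
K/III-1 ? II-1×II-2: kk|Kk
⇒ K over [I-1,I-2,II-1,II-2,II-3,III-1]: 19 consistent
M/I-1 aff ·: Mm|MM
M/I-2 aff ·: Mm|MM
M/II-1 aff I-1×I-2: Mm|MM
M/II-2 aff ·: Mm|MM
M/II-3 ? I-1×I-2: mm|Mm|MM
M/III-1 aff II-1×II-2: Mm|MM
⇒ M over [I-1,I-2,II-1,II-2,II-3,III-1]: 52 consistent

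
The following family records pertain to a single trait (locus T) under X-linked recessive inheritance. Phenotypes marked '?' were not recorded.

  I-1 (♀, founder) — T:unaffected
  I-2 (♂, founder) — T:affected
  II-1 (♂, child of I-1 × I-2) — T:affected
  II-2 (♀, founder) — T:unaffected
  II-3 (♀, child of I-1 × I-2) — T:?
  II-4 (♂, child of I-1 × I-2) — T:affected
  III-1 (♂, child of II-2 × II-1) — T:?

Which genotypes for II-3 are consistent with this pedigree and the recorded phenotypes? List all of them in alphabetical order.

II-3 ∈ {X^TX^t, X^tX^t}

T/I-1 un ·: X^TX^t
T/I-2 aff ·: X^tY
T/II-1 aff I-1×I-2: X^tY
T/II-2 un ·: X^TX^T|X^TX^t
T/II-3 ? I-1×I-2: X^TX^t|X^tX^t
T/II-4 aff I-1×I-2: X^tY
T/III-1 ? II-2×II-1: X^TY|X^tY
⇒ T over [I-1,I-2,II-1,II-2,II-3,II-4,III-1]: 6 consistent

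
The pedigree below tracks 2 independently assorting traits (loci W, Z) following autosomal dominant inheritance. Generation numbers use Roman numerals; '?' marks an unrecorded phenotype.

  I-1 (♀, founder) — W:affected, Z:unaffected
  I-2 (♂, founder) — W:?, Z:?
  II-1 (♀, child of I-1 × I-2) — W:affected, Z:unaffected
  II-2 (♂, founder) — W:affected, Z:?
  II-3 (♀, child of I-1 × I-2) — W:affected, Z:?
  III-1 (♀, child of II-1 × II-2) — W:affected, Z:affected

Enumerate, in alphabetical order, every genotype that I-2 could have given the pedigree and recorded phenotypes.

W/I-1 aff ·: Ww|WW
W/I-2 ? ·: ww|Ww|WW
W/II-1 aff I-1×I-2: Ww|WW
W/II-2 aff ·: Ww|WW
W/II-3 aff I-1×I-2: Ww|WW
W/III-1 aff II-1×II-2: Ww|WW
⇒ W over [I-1,I-2,II-1,II-2,II-3,III-1]: 53 consistent
Z/I-1 un ·: zz
Z/I-2 ? ·: zz|Zz
Z/II-1 un I-1×I-2: zz
Z/II-2 ? ·: Zz|ZZ
Z/II-3 ? I-1×I-2: zz|Zz
Z/III-1 aff II-1×II-2: Zz
⇒ Z over [I-1,I-2,II-1,II-2,II-3,III-1]: 6 consistent

I-2 ∈ {WW Zz, WW zz, Ww Zz, Ww zz, ww Zz, ww zz}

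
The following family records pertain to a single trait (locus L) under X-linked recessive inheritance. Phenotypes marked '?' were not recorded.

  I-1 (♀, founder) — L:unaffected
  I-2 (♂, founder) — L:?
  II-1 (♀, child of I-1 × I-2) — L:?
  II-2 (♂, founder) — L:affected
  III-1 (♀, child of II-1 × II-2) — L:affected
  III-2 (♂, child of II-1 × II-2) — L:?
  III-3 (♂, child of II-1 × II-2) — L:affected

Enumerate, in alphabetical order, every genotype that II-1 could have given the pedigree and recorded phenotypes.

II-1 ∈ {X^LX^l, X^lX^l}

L/I-1 un ·: X^LX^L|X^LX^l
L/I-2 ? ·: X^LY|X^lY
L/II-1 ? I-1×I-2: X^LX^l|X^lX^l
L/II-2 aff ·: X^lY
L/III-1 aff II-1×II-2: X^lX^l
L/III-2 ? II-1×II-2: X^LY|X^lY
L/III-3 aff II-1×II-2: X^lY
⇒ L over [I-1,I-2,II-1,II-2,III-1,III-2,III-3]: 7 consistent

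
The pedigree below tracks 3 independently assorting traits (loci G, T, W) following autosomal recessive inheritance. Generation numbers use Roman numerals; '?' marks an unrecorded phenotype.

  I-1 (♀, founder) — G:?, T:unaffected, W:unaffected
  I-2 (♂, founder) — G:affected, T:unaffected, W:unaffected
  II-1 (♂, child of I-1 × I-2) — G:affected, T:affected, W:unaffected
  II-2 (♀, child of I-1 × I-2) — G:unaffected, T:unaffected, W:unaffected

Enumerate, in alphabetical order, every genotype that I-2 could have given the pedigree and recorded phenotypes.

G/I-1 ? ·: Gg
G/I-2 aff ·: gg
G/II-1 aff I-1×I-2: gg
G/II-2 un I-1×I-2: Gg
⇒ G over [I-1,I-2,II-1,II-2]: 1 consistent
T/I-1 un ·: Tt
T/I-2 un ·: Tt
T/II-1 aff I-1×I-2: tt
T/II-2 un I-1×I-2: TT|Tt
⇒ T over [I-1,I-2,II-1,II-2]: 2 consistent
W/I-1 un ·: WW|Ww
W/I-2 un ·: WW|Ww
W/II-1 un I-1×I-2: WW|Ww
W/II-2 un I-1×I-2: WW|Ww
⇒ W over [I-1,I-2,II-1,II-2]: 13 consistent

I-2 ∈ {gg Tt WW, gg Tt Ww}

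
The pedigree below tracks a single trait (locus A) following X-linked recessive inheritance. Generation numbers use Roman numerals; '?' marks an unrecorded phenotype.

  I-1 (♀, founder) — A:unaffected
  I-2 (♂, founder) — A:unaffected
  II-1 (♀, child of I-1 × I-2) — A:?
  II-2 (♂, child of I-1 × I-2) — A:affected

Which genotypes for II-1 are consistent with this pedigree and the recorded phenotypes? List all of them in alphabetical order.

A/I-1 un ·: X^AX^a
A/I-2 un ·: X^AY
A/II-1 ? I-1×I-2: X^AX^A|X^AX^a
A/II-2 aff I-1×I-2: X^aY
⇒ A over [I-1,I-2,II-1,II-2]: 2 consistent

II-1 ∈ {X^AX^A, X^AX^a}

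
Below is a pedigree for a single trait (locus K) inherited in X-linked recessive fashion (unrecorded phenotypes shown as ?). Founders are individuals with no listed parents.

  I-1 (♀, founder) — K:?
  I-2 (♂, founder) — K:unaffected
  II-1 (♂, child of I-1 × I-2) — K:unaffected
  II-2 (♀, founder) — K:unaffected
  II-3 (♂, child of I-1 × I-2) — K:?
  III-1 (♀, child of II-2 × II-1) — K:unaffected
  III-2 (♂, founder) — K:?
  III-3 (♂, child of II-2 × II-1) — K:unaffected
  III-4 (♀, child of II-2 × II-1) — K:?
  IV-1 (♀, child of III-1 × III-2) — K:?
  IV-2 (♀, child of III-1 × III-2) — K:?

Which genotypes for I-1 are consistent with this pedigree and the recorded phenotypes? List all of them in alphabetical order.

K/I-1 ? ·: X^KX^K|X^KX^k
K/I-2 un ·: X^KY
K/II-1 un I-1×I-2: X^KY
K/II-2 un ·: X^KX^K|X^KX^k
K/II-3 ? I-1×I-2: X^KY|X^kY
K/III-1 un II-2×II-1: X^KX^K|X^KX^k
K/III-2 ? ·: X^KY|X^kY
K/III-3 un II-2×II-1: X^KY
K/III-4 ? II-2×II-1: X^KX^K|X^KX^k
K/IV-1 ? III-1×III-2: X^KX^K|X^KX^k|X^kX^k
K/IV-2 ? III-1×III-2: X^KX^K|X^KX^k|X^kX^k
⇒ K over [I-1,I-2,II-1,II-2,II-3,III-1,III-2,III-3,III-4,IV-1,IV-2]: 66 consistent

I-1 ∈ {X^KX^K, X^KX^k}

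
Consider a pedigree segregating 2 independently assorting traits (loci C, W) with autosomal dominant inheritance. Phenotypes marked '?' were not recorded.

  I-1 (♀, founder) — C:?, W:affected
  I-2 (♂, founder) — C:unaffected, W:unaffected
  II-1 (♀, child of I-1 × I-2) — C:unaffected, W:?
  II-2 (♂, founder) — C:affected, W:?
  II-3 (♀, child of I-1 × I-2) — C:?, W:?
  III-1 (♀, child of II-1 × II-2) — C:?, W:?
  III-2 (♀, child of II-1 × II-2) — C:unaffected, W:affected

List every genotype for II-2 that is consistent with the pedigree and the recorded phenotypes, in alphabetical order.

II-2 ∈ {Cc WW, Cc Ww, Cc ww}

C/I-1 ? ·: cc|Cc
C/I-2 un ·: cc
C/II-1 un I-1×I-2: cc
C/II-2 aff ·: Cc
C/II-3 ? I-1×I-2: cc|Cc
C/III-1 ? II-1×II-2: cc|Cc
C/III-2 un II-1×II-2: cc
⇒ C over [I-1,I-2,II-1,II-2,II-3,III-1,III-2]: 6 consistent
W/I-1 aff ·: Ww|WW
W/I-2 un ·: ww
W/II-1 ? I-1×I-2: ww|Ww
W/II-2 ? ·: ww|Ww|WW
W/II-3 ? I-1×I-2: ww|Ww
W/III-1 ? II-1×II-2: ww|Ww|WW
W/III-2 aff II-1×II-2: Ww|WW
⇒ W over [I-1,I-2,II-1,II-2,II-3,III-1,III-2]: 42 consistent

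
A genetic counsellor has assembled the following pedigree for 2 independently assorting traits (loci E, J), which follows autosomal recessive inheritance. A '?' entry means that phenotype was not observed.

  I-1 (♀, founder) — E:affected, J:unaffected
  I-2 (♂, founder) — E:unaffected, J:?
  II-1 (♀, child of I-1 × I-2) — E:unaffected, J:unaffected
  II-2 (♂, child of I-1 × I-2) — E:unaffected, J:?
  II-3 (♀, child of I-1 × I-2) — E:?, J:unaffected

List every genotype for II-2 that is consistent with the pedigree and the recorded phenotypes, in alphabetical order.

II-2 ∈ {Ee JJ, Ee Jj, Ee jj}

E/I-1 aff ·: ee
E/I-2 un ·: EE|Ee
E/II-1 un I-1×I-2: Ee
E/II-2 un I-1×I-2: Ee
E/II-3 ? I-1×I-2: Ee|ee
⇒ E over [I-1,I-2,II-1,II-2,II-3]: 3 consistent
J/I-1 un ·: JJ|Jj
J/I-2 ? ·: JJ|Jj|jj
J/II-1 un I-1×I-2: JJ|Jj
J/II-2 ? I-1×I-2: JJ|Jj|jj
J/II-3 un I-1×I-2: JJ|Jj
⇒ J over [I-1,I-2,II-1,II-2,II-3]: 32 consistent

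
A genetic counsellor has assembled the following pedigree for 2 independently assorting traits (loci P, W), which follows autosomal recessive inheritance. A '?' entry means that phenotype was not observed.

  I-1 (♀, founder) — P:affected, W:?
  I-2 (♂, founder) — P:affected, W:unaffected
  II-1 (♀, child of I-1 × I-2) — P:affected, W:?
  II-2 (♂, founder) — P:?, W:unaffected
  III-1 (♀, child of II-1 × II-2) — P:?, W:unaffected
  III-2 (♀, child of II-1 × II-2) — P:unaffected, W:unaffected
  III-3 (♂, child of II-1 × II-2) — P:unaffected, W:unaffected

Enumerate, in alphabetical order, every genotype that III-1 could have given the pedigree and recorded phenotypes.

III-1 ∈ {Pp WW, Pp Ww, pp WW, pp Ww}

P/I-1 aff ·: pp
P/I-2 aff ·: pp
P/II-1 aff I-1×I-2: pp
P/II-2 ? ·: PP|Pp
P/III-1 ? II-1×II-2: Pp|pp
P/III-2 un II-1×II-2: Pp
P/III-3 un II-1×II-2: Pp
⇒ P over [I-1,I-2,II-1,II-2,III-1,III-2,III-3]: 3 consistent
W/I-1 ? ·: WW|Ww|ww
W/I-2 un ·: WW|Ww
W/II-1 ? I-1×I-2: WW|Ww|ww
W/II-2 un ·: WW|Ww
W/III-1 un II-1×II-2: WW|Ww
W/III-2 un II-1×II-2: WW|Ww
W/III-3 un II-1×II-2: WW|Ww
⇒ W over [I-1,I-2,II-1,II-2,III-1,III-2,III-3]: 120 consistent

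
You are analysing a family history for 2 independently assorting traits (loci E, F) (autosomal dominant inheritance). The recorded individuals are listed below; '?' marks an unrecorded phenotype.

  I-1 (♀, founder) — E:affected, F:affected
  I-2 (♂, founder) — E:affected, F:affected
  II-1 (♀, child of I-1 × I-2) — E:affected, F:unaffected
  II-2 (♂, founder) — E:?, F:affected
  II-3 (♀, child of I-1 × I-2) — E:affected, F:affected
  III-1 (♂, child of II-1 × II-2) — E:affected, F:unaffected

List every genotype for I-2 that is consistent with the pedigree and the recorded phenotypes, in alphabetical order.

E/I-1 aff ·: Ee|EE
E/I-2 aff ·: Ee|EE
E/II-1 aff I-1×I-2: Ee|EE
E/II-2 ? ·: ee|Ee|EE
E/II-3 aff I-1×I-2: Ee|EE
E/III-1 aff II-1×II-2: Ee|EE
⇒ E over [I-1,I-2,II-1,II-2,II-3,III-1]: 58 consistent
F/I-1 aff ·: Ff
F/I-2 aff ·: Ff
F/II-1 un I-1×I-2: ff
F/II-2 aff ·: Ff
F/II-3 aff I-1×I-2: Ff|FF
F/III-1 un II-1×II-2: ff
⇒ F over [I-1,I-2,II-1,II-2,II-3,III-1]: 2 consistent

I-2 ∈ {EE Ff, Ee Ff}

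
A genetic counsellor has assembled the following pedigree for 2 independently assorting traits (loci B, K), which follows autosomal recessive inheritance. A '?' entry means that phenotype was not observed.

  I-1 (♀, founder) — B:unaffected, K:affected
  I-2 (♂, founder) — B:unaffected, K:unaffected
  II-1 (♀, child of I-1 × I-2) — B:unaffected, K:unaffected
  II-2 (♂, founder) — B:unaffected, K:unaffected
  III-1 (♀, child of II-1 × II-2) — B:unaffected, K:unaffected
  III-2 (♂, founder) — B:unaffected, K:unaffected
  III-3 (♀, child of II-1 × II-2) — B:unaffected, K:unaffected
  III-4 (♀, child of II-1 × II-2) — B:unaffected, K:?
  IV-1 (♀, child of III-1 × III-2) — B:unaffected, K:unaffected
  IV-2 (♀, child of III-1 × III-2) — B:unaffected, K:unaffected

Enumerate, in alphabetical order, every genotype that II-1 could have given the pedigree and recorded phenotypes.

II-1 ∈ {BB Kk, Bb Kk}

B/I-1 un ·: BB|Bb
B/I-2 un ·: BB|Bb
B/II-1 un I-1×I-2: BB|Bb
B/II-2 un ·: BB|Bb
B/III-1 un II-1×II-2: BB|Bb
B/III-2 un ·: BB|Bb
B/III-3 un II-1×II-2: BB|Bb
B/III-4 un II-1×II-2: BB|Bb
B/IV-1 un III-1×III-2: BB|Bb
B/IV-2 un III-1×III-2: BB|Bb
⇒ B over [I-1,I-2,II-1,II-2,III-1,III-2,III-3,III-4,IV-1,IV-2]: 540 consistent
K/I-1 aff ·: kk
K/I-2 un ·: KK|Kk
K/II-1 un I-1×I-2: Kk
K/II-2 un ·: KK|Kk
K/III-1 un II-1×II-2: KK|Kk
K/III-2 un ·: KK|Kk
K/III-3 un II-1×II-2: KK|Kk
K/III-4 ? II-1×II-2: KK|Kk|kk
K/IV-1 un III-1×III-2: KK|Kk
K/IV-2 un III-1×III-2: KK|Kk
⇒ K over [I-1,I-2,II-1,II-2,III-1,III-2,III-3,III-4,IV-1,IV-2]: 260 consistent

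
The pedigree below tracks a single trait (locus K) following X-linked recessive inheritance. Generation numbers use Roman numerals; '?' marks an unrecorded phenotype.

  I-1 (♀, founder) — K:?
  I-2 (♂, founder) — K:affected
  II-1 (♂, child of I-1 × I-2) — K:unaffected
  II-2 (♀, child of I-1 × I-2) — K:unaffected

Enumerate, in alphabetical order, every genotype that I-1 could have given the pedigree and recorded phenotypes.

I-1 ∈ {X^KX^K, X^KX^k}

K/I-1 ? ·: X^KX^K|X^KX^k
K/I-2 aff ·: X^kY
K/II-1 un I-1×I-2: X^KY
K/II-2 un I-1×I-2: X^KX^k
⇒ K over [I-1,I-2,II-1,II-2]: 2 consistent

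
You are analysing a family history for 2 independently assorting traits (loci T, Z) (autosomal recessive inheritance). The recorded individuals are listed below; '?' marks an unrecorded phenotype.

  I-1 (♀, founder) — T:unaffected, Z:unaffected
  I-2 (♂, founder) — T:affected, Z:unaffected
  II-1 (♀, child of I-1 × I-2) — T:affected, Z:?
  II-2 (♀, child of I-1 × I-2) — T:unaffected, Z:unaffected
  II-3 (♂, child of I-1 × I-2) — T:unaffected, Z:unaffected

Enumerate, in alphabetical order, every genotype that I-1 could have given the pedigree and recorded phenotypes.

I-1 ∈ {Tt ZZ, Tt Zz}

T/I-1 un ·: Tt
T/I-2 aff ·: tt
T/II-1 aff I-1×I-2: tt
T/II-2 un I-1×I-2: Tt
T/II-3 un I-1×I-2: Tt
⇒ T over [I-1,I-2,II-1,II-2,II-3]: 1 consistent
Z/I-1 un ·: ZZ|Zz
Z/I-2 un ·: ZZ|Zz
Z/II-1 ? I-1×I-2: ZZ|Zz|zz
Z/II-2 un I-1×I-2: ZZ|Zz
Z/II-3 un I-1×I-2: ZZ|Zz
⇒ Z over [I-1,I-2,II-1,II-2,II-3]: 29 consistent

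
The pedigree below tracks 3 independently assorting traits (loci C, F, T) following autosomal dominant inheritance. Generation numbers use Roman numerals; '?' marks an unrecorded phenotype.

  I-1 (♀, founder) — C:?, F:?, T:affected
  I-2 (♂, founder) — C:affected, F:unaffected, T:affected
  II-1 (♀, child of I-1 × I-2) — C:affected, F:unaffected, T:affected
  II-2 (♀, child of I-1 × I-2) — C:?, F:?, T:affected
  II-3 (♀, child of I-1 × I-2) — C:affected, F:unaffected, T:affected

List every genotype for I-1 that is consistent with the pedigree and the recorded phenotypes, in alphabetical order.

C/I-1 ? ·: cc|Cc|CC
C/I-2 aff ·: Cc|CC
C/II-1 aff I-1×I-2: Cc|CC
C/II-2 ? I-1×I-2: cc|Cc|CC
C/II-3 aff I-1×I-2: Cc|CC
⇒ C over [I-1,I-2,II-1,II-2,II-3]: 32 consistent
F/I-1 ? ·: ff|Ff
F/I-2 un ·: ff
F/II-1 un I-1×I-2: ff
F/II-2 ? I-1×I-2: ff|Ff
F/II-3 un I-1×I-2: ff
⇒ F over [I-1,I-2,II-1,II-2,II-3]: 3 consistent
T/I-1 aff ·: Tt|TT
T/I-2 aff ·: Tt|TT
T/II-1 aff I-1×I-2: Tt|TT
T/II-2 aff I-1×I-2: Tt|TT
T/II-3 aff I-1×I-2: Tt|TT
⇒ T over [I-1,I-2,II-1,II-2,II-3]: 25 consistent

I-1 ∈ {CC Ff TT, CC Ff Tt, CC ff TT, CC ff Tt, Cc Ff TT, Cc Ff Tt, Cc ff TT, Cc ff Tt, cc Ff TT, cc Ff Tt, cc ff TT, cc ff Tt}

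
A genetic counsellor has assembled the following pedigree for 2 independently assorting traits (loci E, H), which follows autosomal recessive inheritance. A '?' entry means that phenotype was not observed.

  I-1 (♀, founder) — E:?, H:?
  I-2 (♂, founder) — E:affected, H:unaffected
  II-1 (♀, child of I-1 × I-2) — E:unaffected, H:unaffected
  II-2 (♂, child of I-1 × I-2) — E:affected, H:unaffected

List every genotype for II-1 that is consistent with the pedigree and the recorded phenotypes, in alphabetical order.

E/I-1 ? ·: Ee
E/I-2 aff ·: ee
E/II-1 un I-1×I-2: Ee
E/II-2 aff I-1×I-2: ee
⇒ E over [I-1,I-2,II-1,II-2]: 1 consistent
H/I-1 ? ·: HH|Hh|hh
H/I-2 un ·: HH|Hh
H/II-1 un I-1×I-2: HH|Hh
H/II-2 un I-1×I-2: HH|Hh
⇒ H over [I-1,I-2,II-1,II-2]: 15 consistent

II-1 ∈ {Ee HH, Ee Hh}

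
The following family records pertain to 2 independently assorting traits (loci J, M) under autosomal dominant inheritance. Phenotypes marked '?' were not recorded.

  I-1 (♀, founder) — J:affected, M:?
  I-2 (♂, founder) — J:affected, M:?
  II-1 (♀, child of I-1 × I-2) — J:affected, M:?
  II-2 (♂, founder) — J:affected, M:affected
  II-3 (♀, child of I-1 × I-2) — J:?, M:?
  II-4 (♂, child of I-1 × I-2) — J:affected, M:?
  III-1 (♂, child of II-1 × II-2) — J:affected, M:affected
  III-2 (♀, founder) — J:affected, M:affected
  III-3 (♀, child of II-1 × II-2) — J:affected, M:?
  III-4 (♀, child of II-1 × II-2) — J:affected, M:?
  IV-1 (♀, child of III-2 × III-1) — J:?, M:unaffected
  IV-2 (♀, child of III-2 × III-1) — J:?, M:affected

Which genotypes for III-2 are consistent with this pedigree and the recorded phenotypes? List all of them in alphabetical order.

III-2 ∈ {JJ Mm, Jj Mm}

J/I-1 aff ·: Jj|JJ
J/I-2 aff ·: Jj|JJ
J/II-1 aff I-1×I-2: Jj|JJ
J/II-2 aff ·: Jj|JJ
J/II-3 ? I-1×I-2: jj|Jj|JJ
J/II-4 aff I-1×I-2: Jj|JJ
J/III-1 aff II-1×II-2: Jj|JJ
J/III-2 aff ·: Jj|JJ
J/III-3 aff II-1×II-2: Jj|JJ
J/III-4 aff II-1×II-2: Jj|JJ
J/IV-1 ? III-2×III-1: jj|Jj|JJ
J/IV-2 ? III-2×III-1: jj|Jj|JJ
⇒ J over [I-1,I-2,II-1,II-2,II-3,II-4,III-1,III-2,III-3,III-4,IV-1,IV-2]: 3171 consistent
M/I-1 ? ·: mm|Mm|MM
M/I-2 ? ·: mm|Mm|MM
M/II-1 ? I-1×I-2: mm|Mm|MM
M/II-2 aff ·: Mm|MM
M/II-3 ? I-1×I-2: mm|Mm|MM
M/II-4 ? I-1×I-2: mm|Mm|MM
M/III-1 aff II-1×II-2: Mm
M/III-2 aff ·: Mm
M/III-3 ? II-1×II-2: mm|Mm|MM
M/III-4 ? II-1×II-2: mm|Mm|MM
M/IV-1 un III-2×III-1: mm
M/IV-2 aff III-2×III-1: Mm|MM
⇒ M over [I-1,I-2,II-1,II-2,II-3,II-4,III-1,III-2,III-3,III-4,IV-1,IV-2]: 1026 consistent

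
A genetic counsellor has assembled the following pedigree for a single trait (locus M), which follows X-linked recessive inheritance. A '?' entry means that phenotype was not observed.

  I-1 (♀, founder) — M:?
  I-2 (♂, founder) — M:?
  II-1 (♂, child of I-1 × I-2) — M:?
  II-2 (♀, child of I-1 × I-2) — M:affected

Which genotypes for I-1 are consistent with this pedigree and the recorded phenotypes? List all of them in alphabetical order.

I-1 ∈ {X^MX^m, X^mX^m}

M/I-1 ? ·: X^MX^m|X^mX^m
M/I-2 ? ·: X^mY
M/II-1 ? I-1×I-2: X^MY|X^mY
M/II-2 aff I-1×I-2: X^mX^m
⇒ M over [I-1,I-2,II-1,II-2]: 3 consistent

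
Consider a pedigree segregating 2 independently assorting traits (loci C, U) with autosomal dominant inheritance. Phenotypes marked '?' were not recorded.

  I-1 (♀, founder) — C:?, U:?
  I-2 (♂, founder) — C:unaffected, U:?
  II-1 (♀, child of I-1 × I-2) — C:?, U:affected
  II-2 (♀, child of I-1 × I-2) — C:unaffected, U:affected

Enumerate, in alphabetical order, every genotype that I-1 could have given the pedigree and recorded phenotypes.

C/I-1 ? ·: cc|Cc
C/I-2 un ·: cc
C/II-1 ? I-1×I-2: cc|Cc
C/II-2 un I-1×I-2: cc
⇒ C over [I-1,I-2,II-1,II-2]: 3 consistent
U/I-1 ? ·: uu|Uu|UU
U/I-2 ? ·: uu|Uu|UU
U/II-1 aff I-1×I-2: Uu|UU
U/II-2 aff I-1×I-2: Uu|UU
⇒ U over [I-1,I-2,II-1,II-2]: 17 consistent

I-1 ∈ {Cc UU, Cc Uu, Cc uu, cc UU, cc Uu, cc uu}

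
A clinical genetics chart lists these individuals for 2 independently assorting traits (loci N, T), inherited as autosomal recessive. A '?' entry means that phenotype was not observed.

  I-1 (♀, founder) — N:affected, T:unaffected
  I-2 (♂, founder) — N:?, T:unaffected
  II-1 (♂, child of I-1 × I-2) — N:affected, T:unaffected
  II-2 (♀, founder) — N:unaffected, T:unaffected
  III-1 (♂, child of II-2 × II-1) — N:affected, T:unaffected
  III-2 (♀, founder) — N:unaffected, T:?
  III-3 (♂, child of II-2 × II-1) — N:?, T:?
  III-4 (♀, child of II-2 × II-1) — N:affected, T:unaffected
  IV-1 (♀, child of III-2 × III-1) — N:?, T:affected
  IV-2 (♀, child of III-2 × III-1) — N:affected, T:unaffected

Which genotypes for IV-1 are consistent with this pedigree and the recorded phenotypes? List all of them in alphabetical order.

IV-1 ∈ {Nn tt, nn tt}

N/I-1 aff ·: nn
N/I-2 ? ·: Nn|nn
N/II-1 aff I-1×I-2: nn
N/II-2 un ·: Nn
N/III-1 aff II-2×II-1: nn
N/III-2 un ·: Nn
N/III-3 ? II-2×II-1: Nn|nn
N/III-4 aff II-2×II-1: nn
N/IV-1 ? III-2×III-1: Nn|nn
N/IV-2 aff III-2×III-1: nn
⇒ N over [I-1,I-2,II-1,II-2,III-1,III-2,III-3,III-4,IV-1,IV-2]: 8 consistent
T/I-1 un ·: TT|Tt
T/I-2 un ·: TT|Tt
T/II-1 un I-1×I-2: TT|Tt
T/II-2 un ·: TT|Tt
T/III-1 un II-2×II-1: Tt
T/III-2 ? ·: Tt|tt
T/III-3 ? II-2×II-1: TT|Tt|tt
T/III-4 un II-2×II-1: TT|Tt
T/IV-1 aff III-2×III-1: tt
T/IV-2 un III-2×III-1: TT|Tt
⇒ T over [I-1,I-2,II-1,II-2,III-1,III-2,III-3,III-4,IV-1,IV-2]: 138 consistent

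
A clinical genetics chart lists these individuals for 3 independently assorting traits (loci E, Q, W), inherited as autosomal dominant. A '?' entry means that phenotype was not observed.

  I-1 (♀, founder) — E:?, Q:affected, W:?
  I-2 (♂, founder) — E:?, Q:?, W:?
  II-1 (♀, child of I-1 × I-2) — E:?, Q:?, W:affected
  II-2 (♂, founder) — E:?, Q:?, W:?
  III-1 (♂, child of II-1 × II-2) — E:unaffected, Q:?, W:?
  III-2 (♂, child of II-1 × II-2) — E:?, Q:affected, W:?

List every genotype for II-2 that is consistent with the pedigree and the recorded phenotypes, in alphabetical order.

E/I-1 ? ·: ee|Ee|EE
E/I-2 ? ·: ee|Ee|EE
E/II-1 ? I-1×I-2: ee|Ee
E/II-2 ? ·: ee|Ee
E/III-1 un II-1×II-2: ee
E/III-2 ? II-1×II-2: ee|Ee|EE
⇒ E over [I-1,I-2,II-1,II-2,III-1,III-2]: 47 consistent
Q/I-1 aff ·: Qq|QQ
Q/I-2 ? ·: qq|Qq|QQ
Q/II-1 ? I-1×I-2: qq|Qq|QQ
Q/II-2 ? ·: qq|Qq|QQ
Q/III-1 ? II-1×II-2: qq|Qq|QQ
Q/III-2 aff II-1×II-2: Qq|QQ
⇒ Q over [I-1,I-2,II-1,II-2,III-1,III-2]: 90 consistent
W/I-1 ? ·: ww|Ww|WW
W/I-2 ? ·: ww|Ww|WW
W/II-1 aff I-1×I-2: Ww|WW
W/II-2 ? ·: ww|Ww|WW
W/III-1 ? II-1×II-2: ww|Ww|WW
W/III-2 ? II-1×II-2: ww|Ww|WW
⇒ W over [I-1,I-2,II-1,II-2,III-1,III-2]: 143 consistent

II-2 ∈ {Ee QQ WW, Ee QQ Ww, Ee QQ ww, Ee Qq WW, Ee Qq Ww, Ee Qq ww, Ee qq WW, Ee qq Ww, Ee qq ww, ee QQ WW, ee QQ Ww, ee QQ ww, ee Qq WW, ee Qq Ww, ee Qq ww, ee qq WW, ee qq Ww, ee qq ww}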